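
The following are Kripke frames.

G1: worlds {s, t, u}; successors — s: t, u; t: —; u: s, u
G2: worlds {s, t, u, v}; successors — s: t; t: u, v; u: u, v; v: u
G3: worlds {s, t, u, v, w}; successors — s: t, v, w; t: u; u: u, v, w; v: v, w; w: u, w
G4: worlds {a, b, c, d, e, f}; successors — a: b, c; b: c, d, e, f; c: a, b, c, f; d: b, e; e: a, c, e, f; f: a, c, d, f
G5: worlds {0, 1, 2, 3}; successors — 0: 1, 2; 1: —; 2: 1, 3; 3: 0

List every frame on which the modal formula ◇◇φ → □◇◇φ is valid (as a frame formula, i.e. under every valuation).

G2, G3

Frame correspondent (Sahlqvist): ∀x ∀y ∀z ((xR²y ∧ xRz) → ∃w (y = w ∧ zR²w)) — i.e. a generalized confluence (Geach) condition.
G1: fails — sR²s, sRt but no w with s=w and tR²w.
G2: ✓.
G3: ✓.
G4: fails — bR²b, bRd but no w with b=w and dR²w.
G5: fails — 0R²1, 0R1 but no w with 1=w and 1R²w.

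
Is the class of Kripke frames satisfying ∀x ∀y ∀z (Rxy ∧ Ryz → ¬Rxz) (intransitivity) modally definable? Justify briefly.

Modal frame validity is preserved under surjective bounded morphisms.
The 5-cycle (worlds w0,w1,w2,w3,w4 with w0→w1→w2→w3→w4→w0) is intransitive. Mapping every world to a single reflexive point • is a surjective bounded morphism; the reflexive point is not intransitive (R••∧R•• but R••).
So the class is not modally definable.

No — not modally definable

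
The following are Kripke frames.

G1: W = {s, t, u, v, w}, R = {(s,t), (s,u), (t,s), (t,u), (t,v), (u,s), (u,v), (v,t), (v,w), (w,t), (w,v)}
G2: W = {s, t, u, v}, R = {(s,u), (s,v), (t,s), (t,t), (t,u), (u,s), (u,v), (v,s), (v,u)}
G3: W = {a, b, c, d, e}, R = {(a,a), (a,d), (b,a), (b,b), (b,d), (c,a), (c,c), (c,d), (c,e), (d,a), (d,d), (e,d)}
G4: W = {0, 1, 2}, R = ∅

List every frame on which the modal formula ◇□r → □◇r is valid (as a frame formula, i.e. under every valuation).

G2, G3, G4

Frame correspondent (Sahlqvist): ∀x ∀y ∀z (Rxy ∧ Rxz → ∃w (Ryw ∧ Rzw)) — i.e. convergence.
G1: fails — Rtv and Rtu but v and u have no common successor.
G2: satisfies the condition.
G3: satisfies the condition.
G4: satisfies the condition.
Valid on: G2, G3, G4.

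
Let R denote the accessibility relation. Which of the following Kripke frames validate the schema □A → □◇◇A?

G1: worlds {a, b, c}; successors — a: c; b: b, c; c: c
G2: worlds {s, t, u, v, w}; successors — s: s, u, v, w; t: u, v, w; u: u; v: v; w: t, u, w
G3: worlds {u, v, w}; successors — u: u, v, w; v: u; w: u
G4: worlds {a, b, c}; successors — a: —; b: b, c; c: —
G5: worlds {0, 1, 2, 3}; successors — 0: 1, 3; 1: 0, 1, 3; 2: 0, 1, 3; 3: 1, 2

This is the axiom for a generalized confluence (Geach) condition; its first-order frame correspondent is ∀x ∀z (xRz → ∃w (xRw ∧ zR²w)).
G1: condition met.
G2: condition met.
G3: condition met.
G4: fails — bRc but no w with bRw and cR²w.
G5: condition met.
Valid on: G1, G2, G3, G5.

G1, G2, G3, G5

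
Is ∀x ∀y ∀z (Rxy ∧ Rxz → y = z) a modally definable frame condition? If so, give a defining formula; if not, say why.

Yes — defined by ◇p → □p

This is a Sahlqvist condition; the CD axiom ◇p → □p defines it.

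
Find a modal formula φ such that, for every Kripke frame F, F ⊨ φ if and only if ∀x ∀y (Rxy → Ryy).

□(□s → s)

This is shift-reflexivity; the standard corresponding axiom is T□: □(□s → s).
Suppose □(□s→s) is valid. Take Rxy and set V(s)={w : Ryw}. Then at y, □s holds; since □(□s→s) at x, □s→s at y, so s at y, i.e. Ryy.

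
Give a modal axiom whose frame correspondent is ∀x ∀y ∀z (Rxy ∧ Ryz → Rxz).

This is transitivity; the standard corresponding axiom is 4: □s → □□s.
Suppose □s→□□s is valid. Take Rxy, Ryz and set V(s)={w : Rxw}. Then □s at x, so □□s at x, so □s at y, so s at z, i.e. Rxz.

□s → □□s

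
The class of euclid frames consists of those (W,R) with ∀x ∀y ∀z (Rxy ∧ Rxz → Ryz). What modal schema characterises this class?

This is the Euclidean property; the standard corresponding axiom is 5: ◇ψ → □◇ψ.

◇ψ → □◇ψ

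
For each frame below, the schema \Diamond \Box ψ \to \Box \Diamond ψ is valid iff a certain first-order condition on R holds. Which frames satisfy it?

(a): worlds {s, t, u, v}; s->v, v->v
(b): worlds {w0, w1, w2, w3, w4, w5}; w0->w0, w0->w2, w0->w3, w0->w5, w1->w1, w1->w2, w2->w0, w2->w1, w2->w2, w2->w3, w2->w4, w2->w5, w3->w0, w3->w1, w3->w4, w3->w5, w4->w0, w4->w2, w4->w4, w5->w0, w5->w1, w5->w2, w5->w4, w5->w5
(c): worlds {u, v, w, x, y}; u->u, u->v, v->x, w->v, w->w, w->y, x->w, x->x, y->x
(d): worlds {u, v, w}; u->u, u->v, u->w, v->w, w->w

(a), (b), (d)

This is the axiom for convergence; its first-order frame correspondent is \forall x \forall y \forall z (Rxy \wedge Rxz \to \exists w (Ryw \wedge Rzw)).
(a): satisfies the condition.
(b): satisfies the condition.
(c): fails — Ruv and Ruu but v and u have no common successor.
(d): satisfies the condition.
Valid on: (a), (b), (d).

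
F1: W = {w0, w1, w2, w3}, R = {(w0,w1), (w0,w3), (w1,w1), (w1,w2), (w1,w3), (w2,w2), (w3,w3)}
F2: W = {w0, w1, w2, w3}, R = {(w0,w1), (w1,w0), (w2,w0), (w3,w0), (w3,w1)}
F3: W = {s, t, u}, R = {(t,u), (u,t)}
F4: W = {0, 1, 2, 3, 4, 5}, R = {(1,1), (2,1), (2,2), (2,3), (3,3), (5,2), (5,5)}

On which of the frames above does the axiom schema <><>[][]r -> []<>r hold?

F3

The schema corresponds to a generalized confluence (Geach) condition: forall x forall y forall z ((x R^2 y & xRz) -> exists w (y R^2 w & zRw)).
F1: fails — w0R²w2, w0Rw3 but no w with w2R²w and w3Rw.
F2: fails — w3R²w0, w3Rw0 but no w with w0R²w and w0Rw.
F3: holds.
F4: fails — 2R²1, 2R3 but no w with 1R²w and 3Rw.
Valid on: F3.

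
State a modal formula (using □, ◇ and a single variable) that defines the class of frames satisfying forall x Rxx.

□p → p

A defining formula is □p → p (the T axiom).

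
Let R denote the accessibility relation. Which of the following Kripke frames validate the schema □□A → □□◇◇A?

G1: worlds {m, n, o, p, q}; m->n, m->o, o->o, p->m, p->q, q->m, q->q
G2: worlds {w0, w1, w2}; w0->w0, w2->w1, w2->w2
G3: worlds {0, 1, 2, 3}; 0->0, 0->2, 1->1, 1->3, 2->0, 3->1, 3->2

The schema corresponds to a generalized confluence (Geach) condition: ∀x ∀z (xR²z → ∃w (xR²w ∧ zR²w)).
G1: fails — pR²n but no w with pR²w and nR²w.
G2: fails — w2R²w1 but no w with w2R²w and w1R²w.
G3: satisfies the condition.

G3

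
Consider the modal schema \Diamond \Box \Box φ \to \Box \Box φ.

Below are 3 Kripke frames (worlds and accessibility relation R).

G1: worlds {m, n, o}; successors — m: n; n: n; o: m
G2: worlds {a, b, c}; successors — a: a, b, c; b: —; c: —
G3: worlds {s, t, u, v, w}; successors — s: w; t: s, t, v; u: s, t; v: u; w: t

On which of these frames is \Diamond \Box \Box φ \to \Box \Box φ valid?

This is the axiom for a generalized confluence (Geach) condition; its first-order frame correspondent is \forall x \forall y \forall z ((xRy \wedge x R^2 z) \to \exists w (y R^2 w \wedge z = w)).
G1: holds.
G2: fails — aRb, aR²a but no w with bR²w and a=w.
G3: fails — tRs, tR²s but no w* with sR²w* and s=w*.
Valid on: G1.

G1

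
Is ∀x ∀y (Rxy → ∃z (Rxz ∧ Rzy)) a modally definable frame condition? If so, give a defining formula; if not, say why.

Yes: it is density, defined by the C4 schema □□q → □q.
Suppose □□q→□q is valid. Take Rxy and set V(q)={w : xR²w}. Then □□q at x, so □q at x, so q at y, i.e. ∃z(Rxz∧Rzy).

Yes, by □□q → □q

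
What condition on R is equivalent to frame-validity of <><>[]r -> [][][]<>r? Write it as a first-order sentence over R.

forall x forall y forall z ((x R^2 y & x R^3 z) -> exists w (yRw & zRw))

This is a Sahlqvist (Geach-type) schema ◇^2□^1r → □^3◇^1r.
Minimal-valuation argument: fix x; take any y with xR^2y and any z with xR^3z. Set V(r) to the set of worlds R-reachable from y in exactly 1 step. Then □^1r holds at y, so the antecedent holds at x; validity forces ◇^1r at z, giving a w with zR^1w and yR^1w.
First-order correspondent: forall x forall y forall z ((x R^2 y & x R^3 z) -> exists w (yRw & zRw)).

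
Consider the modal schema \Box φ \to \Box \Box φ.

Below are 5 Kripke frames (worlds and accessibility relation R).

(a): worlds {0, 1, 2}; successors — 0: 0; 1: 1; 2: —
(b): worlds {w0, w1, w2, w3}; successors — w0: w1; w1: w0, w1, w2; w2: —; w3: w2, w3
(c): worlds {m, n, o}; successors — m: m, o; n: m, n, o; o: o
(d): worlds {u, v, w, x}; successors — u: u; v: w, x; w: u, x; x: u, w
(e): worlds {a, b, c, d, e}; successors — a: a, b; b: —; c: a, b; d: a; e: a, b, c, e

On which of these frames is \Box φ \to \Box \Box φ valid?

(a), (c)

Frame correspondent (Sahlqvist): \forall x \forall y \forall z (Rxy \wedge Ryz \to Rxz) — i.e. transitivity.
(a): satisfies the condition.
(b): fails — Rw0w1 and Rw1w2 but not Rw0w2.
(c): satisfies the condition.
(d): fails — Rxw and Rwx but not Rxx.
(e): fails — Rda and Rab but not Rdb.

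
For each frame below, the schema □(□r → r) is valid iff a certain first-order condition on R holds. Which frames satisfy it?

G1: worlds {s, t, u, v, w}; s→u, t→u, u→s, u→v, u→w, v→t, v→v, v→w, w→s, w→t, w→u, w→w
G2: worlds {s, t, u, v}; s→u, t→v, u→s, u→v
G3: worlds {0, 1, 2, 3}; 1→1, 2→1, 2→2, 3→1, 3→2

Frame correspondent (Sahlqvist): ∀x ∀y (Rxy → Ryy) — i.e. shift-reflexivity.
G1: fails — Rwt but not Rtt.
G2: fails — Rsu but not Ruu.
G3: condition met.
Valid on: G3.

G3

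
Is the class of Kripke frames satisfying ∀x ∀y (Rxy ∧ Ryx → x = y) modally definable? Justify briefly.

If a class were modally definable it would be closed under surjective bounded morphisms (Goldblatt–Thomason).
The 8-cycle (worlds s,t,u,v,w,x,y,z with s→t→u→v→w→x→y→z→s) is antisymmetric. Sending even-indexed worlds to • and odd-indexed worlds to ∘ is a surjective bounded morphism onto the two-world frame with •↔∘, which is not antisymmetric.
So no modal formula (or set of formulas) defines exactly the antisymmetric frames.

Not definable by any modal formula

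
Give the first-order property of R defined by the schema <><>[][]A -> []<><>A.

This is a Sahlqvist (Geach-type) schema ◇^2□^2A → □^1◇^2A.
First-order correspondent: forall x forall y forall z ((x R^2 y & xRz) -> exists w (y R^2 w & z R^2 w)).

forall x forall y forall z ((x R^2 y & xRz) -> exists w (y R^2 w & z R^2 w))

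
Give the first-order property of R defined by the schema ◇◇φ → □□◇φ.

This is a Sahlqvist (Geach-type) schema ◇^2□^0φ → □^2◇^1φ.
Minimal-valuation argument: fix x; take any y with xR^2y and any z with xR^2z. Set V(φ) to the set of worlds R-reachable from y in exactly 0 steps. Then □^0φ holds at y, so the antecedent holds at x; validity forces ◇^1φ at z, giving a w with zR^1w and yR^0w.
First-order correspondent: ∀x ∀y ∀z ((xR²y ∧ xR²z) → ∃w (y = w ∧ zRw)).

∀x ∀y ∀z ((xR²y ∧ xR²z) → ∃w (y = w ∧ zRw))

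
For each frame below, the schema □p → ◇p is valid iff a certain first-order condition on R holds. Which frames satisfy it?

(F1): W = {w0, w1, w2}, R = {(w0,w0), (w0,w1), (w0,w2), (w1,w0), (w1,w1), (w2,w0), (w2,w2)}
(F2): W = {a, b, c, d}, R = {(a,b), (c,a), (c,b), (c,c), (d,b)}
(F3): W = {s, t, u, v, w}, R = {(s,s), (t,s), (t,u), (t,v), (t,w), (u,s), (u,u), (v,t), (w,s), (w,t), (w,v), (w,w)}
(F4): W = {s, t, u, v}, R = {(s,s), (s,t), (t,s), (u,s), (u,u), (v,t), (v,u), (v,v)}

(F1), (F3), (F4)

The schema corresponds to seriality: ∀x ∃y Rxy.
(F1): ✓.
(F2): fails — world b has no successor.
(F3): ✓.
(F4): ✓.
Valid on: (F1), (F3), (F4).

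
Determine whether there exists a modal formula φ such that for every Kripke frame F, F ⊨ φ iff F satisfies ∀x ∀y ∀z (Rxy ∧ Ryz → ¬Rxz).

No

Modal frame validity is preserved under surjective bounded morphisms.
The 7-cycle (worlds 0,1,2,3,4,5,6 with 0→1→2→3→4→5→6→0) is intransitive. Mapping every world to a single reflexive point • is a surjective bounded morphism; the reflexive point is not intransitive (R••∧R•• but R••).
Hence intransitivity is not modally definable.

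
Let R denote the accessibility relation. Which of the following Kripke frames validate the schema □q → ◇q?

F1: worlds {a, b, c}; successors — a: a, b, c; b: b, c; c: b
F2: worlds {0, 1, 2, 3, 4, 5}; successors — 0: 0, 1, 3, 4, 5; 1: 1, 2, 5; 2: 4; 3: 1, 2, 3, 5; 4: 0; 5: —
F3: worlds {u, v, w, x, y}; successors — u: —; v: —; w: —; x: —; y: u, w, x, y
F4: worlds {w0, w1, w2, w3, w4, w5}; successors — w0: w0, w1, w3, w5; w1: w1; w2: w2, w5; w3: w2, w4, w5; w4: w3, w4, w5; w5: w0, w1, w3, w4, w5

Frame correspondent (Sahlqvist): ∀x ∃y Rxy — i.e. seriality.
F1: satisfies the condition.
F2: fails — world 5 has no successor.
F3: fails — world u has no successor.
F4: satisfies the condition.
Valid on: F1, F4.

F1, F4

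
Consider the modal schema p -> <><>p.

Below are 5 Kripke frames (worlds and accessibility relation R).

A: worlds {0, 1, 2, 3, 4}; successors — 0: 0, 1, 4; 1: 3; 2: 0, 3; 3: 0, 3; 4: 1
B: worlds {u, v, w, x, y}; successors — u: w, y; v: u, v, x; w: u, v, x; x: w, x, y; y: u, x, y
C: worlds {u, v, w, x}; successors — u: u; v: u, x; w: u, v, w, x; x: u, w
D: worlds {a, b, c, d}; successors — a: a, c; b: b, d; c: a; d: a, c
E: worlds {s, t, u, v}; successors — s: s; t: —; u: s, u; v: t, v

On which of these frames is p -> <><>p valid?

This is the axiom for a generalized confluence (Geach) condition; its first-order frame correspondent is forall x exists w (x = w & x R^2 w).
A: fails — at 1 but no w with 1=w and 1R²w.
B: satisfies the condition.
C: fails — at v but no t with v=t and vR²t.
D: fails — at d but no w with d=w and dR²w.
E: fails — at t but no w with t=w and tR²w.

B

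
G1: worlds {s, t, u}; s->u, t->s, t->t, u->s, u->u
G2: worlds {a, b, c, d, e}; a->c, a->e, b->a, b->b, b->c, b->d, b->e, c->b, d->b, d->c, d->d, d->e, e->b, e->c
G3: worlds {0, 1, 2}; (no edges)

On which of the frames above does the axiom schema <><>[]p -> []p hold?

G3

This is the axiom for a generalized confluence (Geach) condition; its first-order frame correspondent is forall x forall y forall z ((x R^2 y & xRz) -> exists w (yRw & z = w)).
G1: fails — tR²s, tRs but no w with sRw and s=w.
G2: fails — aR²c, aRc but no w with cRw and c=w.
G3: satisfies the condition.
Valid on: G3.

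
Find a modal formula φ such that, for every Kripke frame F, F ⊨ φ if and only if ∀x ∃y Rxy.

□s → ◇s

This is seriality; the standard corresponding axiom is D: □s → ◇s.
Suppose □s→◇s is valid. At any x set V(s)=W. Then □s at x, so ◇s at x, so x has a successor.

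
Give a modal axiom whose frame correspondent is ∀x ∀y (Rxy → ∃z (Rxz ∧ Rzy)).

□□ψ → □ψ

This is density; the standard corresponding axiom is C4: □□ψ → □ψ.
Suppose □□ψ→□ψ is valid. Take Rxy and set V(ψ)={w : xR²w}. Then □□ψ at x, so □ψ at x, so ψ at y, i.e. ∃z(Rxz∧Rzy).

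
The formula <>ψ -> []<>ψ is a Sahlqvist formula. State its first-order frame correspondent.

the Euclidean property

This is the 5 axiom.
Its frame correspondent is the Euclidean property — forall x forall y forall z (Rxy & Rxz -> Ryz).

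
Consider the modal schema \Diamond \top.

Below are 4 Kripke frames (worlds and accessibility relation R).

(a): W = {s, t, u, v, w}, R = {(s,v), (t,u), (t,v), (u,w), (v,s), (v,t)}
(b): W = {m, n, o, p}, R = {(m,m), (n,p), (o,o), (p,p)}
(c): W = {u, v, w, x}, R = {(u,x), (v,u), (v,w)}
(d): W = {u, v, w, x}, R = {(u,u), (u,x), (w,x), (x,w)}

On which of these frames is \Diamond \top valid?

Frame correspondent (Sahlqvist): \forall x \exists y Rxy — i.e. seriality.
(a): fails — world w has no successor.
(b): satisfies the condition.
(c): fails — world w has no successor.
(d): fails — world v has no successor.
Valid on: (b).

(b)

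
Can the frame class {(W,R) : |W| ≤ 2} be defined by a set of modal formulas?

Not modally definable

Any modally definable frame class is closed under disjoint unions.
Any modal formula valid on each of 3 disjoint one-world frames is valid on their disjoint union (validity is preserved under disjoint unions). Each one-world frame has |W|=1≤2, but the union has |W|=3.
So the class is not modally definable.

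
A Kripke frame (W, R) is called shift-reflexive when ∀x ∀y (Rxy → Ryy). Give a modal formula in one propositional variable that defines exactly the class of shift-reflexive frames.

This is shift-reflexivity; the standard corresponding axiom is T□: □(□s → s).
Suppose □(□s→s) is valid. Take Rxy and set V(s)={w : Ryw}. Then at y, □s holds; since □(□s→s) at x, □s→s at y, so s at y, i.e. Ryy.

□(□s → s)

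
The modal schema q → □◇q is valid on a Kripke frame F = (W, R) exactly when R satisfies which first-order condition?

Symmetry

Suppose q→□◇q is valid. Take Rxy and set V(q)={x}. Then q at x, so □◇q at x, so ◇q at y, so some z with Ryz has q; z=x, i.e. Ryx.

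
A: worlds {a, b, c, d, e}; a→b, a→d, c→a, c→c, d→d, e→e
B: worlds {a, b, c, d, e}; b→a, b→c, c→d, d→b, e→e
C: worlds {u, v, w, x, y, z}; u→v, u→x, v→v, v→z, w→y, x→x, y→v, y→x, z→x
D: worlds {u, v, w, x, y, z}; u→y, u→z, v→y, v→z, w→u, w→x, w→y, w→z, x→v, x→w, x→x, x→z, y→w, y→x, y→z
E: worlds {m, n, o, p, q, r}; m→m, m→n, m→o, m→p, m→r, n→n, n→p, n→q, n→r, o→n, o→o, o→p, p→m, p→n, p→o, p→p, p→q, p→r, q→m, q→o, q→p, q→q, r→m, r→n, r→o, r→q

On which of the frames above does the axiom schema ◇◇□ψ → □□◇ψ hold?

This is the axiom for a generalized confluence (Geach) condition; its first-order frame correspondent is ∀x ∀y ∀z ((xR²y ∧ xR²z) → ∃w (yRw ∧ zRw)).
A: fails — cR²a, cR²b but no w with aRw and bRw.
B: fails — dR²a, dR²a but no w with aRw and aRw.
C: fails — uR²v, uR²x but no t with vRt and xRt.
D: fails — uR²w, uR²z but no t with wRt and zRt.
E: ✓.

E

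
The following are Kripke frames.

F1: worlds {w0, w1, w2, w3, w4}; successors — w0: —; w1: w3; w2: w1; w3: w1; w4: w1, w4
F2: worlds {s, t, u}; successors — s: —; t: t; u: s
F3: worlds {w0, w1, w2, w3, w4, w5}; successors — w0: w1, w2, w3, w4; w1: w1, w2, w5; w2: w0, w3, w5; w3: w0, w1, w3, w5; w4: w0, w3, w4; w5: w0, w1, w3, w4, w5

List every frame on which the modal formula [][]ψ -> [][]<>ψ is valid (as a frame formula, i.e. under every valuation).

Frame correspondent (Sahlqvist): forall x forall z (x R^2 z -> exists w (x R^2 w & zRw)) — i.e. a generalized confluence (Geach) condition.
F1: fails — w1R²w1 but no w with w1R²w and w1Rw.
F2: ✓.
F3: ✓.
Valid on: F2, F3.

F2, F3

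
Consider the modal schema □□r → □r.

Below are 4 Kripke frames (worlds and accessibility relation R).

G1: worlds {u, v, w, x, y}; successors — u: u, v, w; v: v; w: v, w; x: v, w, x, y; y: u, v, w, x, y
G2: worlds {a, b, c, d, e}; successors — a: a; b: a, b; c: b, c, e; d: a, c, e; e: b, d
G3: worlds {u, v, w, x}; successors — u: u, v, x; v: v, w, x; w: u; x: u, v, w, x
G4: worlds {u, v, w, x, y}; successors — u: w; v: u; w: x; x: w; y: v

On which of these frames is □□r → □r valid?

G1, G3

This is the axiom for density; its first-order frame correspondent is ∀x ∀y (Rxy → ∃z (Rxz ∧ Rzy)).
G1: satisfies the condition.
G2: fails — Red but no z with Rez and Rzd.
G3: satisfies the condition.
G4: fails — Rxw but no z with Rxz and Rzw.
Valid on: G1, G3.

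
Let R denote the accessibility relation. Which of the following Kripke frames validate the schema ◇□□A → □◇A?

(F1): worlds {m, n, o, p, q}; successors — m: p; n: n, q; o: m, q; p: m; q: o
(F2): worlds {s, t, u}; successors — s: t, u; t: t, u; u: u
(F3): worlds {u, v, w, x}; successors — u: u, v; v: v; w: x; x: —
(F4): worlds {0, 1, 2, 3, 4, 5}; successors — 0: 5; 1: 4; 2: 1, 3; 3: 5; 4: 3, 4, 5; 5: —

(F2)

This is the axiom for a generalized confluence (Geach) condition; its first-order frame correspondent is ∀x ∀y ∀z ((xRy ∧ xRz) → ∃w (yR²w ∧ zRw)).
(F1): fails — mRp, mRp but no w with pR²w and pRw.
(F2): holds.
(F3): fails — wRx, wRx but no t with xR²t and xRt.
(F4): fails — 0R5, 0R5 but no w with 5R²w and 5Rw.
Valid on: (F2).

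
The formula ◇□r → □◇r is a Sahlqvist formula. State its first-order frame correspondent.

Suppose ◇□r→□◇r is valid. Take Rxy, Rxz and set V(r)={w : Ryw}. Then □r at y so ◇□r at x, so □◇r at x, so ◇r at z, giving w with Rzw and Ryw.

convergence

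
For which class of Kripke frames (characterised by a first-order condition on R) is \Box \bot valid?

emptiness of R: \forall x \forall y \neg Rxy

□⊥ is valid iff no world has any successor (otherwise □⊥ fails at any world with one).
Conversely, any frame satisfying \forall x \forall y \neg Rxy validates the schema.
So the correspondent is emptiness of R.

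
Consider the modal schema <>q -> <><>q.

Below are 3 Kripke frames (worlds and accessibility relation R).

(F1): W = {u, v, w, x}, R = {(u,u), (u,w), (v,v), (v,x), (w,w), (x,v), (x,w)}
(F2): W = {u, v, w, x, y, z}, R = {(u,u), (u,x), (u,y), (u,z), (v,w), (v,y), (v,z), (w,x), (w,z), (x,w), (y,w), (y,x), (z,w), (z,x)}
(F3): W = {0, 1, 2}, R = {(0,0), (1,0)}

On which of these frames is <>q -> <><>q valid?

(F1), (F3)

Frame correspondent (Sahlqvist): forall x forall y (xRy -> exists w (y = w & x R^2 w)) — i.e. a generalized confluence (Geach) condition.
(F1): condition met.
(F2): fails — vRy but no t with y=t and vR²t.
(F3): condition met.
Valid on: (F1), (F3).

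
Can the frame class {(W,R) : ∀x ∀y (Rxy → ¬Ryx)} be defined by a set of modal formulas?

No — not modally definable

If a class were modally definable it would be closed under surjective bounded morphisms (Goldblatt–Thomason).
The 5-cycle (worlds w0,w1,w2,w3,w4 with w0→w1→w2→w3→w4→w0) is asymmetric. Mapping every world to a single reflexive point • is a surjective bounded morphism, and the reflexive point is not asymmetric (R•• but asymmetry requires ¬R••).
So the class is not modally definable.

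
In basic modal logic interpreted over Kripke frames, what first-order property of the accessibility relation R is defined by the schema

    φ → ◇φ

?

This is a form of the T axiom.
Its frame correspondent is reflexivity — ∀x Rxx.

Reflexivity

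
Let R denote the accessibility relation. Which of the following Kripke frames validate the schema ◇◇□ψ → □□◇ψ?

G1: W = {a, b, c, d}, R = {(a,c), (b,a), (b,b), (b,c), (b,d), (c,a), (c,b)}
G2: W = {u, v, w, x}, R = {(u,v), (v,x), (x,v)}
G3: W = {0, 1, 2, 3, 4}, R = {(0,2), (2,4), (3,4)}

G2

Frame correspondent (Sahlqvist): ∀x ∀y ∀z ((xR²y ∧ xR²z) → ∃w (yRw ∧ zRw)) — i.e. a generalized confluence (Geach) condition.
G1: fails — bR²a, bR²c but no w with aRw and cRw.
G2: satisfies the condition.
G3: fails — 0R²4, 0R²4 but no w with 4Rw and 4Rw.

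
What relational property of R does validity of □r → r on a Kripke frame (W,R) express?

Reflexivity

This is the T axiom.
Its frame correspondent is reflexivity — ∀x Rxx.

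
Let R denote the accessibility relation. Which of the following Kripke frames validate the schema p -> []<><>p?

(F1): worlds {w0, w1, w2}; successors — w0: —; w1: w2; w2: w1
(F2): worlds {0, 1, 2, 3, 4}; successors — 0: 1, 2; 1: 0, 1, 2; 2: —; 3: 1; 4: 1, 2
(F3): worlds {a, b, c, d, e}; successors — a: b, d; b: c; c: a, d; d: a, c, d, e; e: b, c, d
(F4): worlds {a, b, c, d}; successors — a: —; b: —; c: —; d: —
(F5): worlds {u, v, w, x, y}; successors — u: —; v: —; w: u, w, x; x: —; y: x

(F4)

This is the axiom for a generalized confluence (Geach) condition; its first-order frame correspondent is forall x forall z (xRz -> exists w (x = w & z R^2 w)).
(F1): fails — w1Rw2 but no w with w1=w and w2R²w.
(F2): fails — 0R2 but no w with 0=w and 2R²w.
(F3): fails — eRb but no w with e=w and bR²w.
(F4): ✓.
(F5): fails — wRu but no t with w=t and uR²t.
Valid on: (F4).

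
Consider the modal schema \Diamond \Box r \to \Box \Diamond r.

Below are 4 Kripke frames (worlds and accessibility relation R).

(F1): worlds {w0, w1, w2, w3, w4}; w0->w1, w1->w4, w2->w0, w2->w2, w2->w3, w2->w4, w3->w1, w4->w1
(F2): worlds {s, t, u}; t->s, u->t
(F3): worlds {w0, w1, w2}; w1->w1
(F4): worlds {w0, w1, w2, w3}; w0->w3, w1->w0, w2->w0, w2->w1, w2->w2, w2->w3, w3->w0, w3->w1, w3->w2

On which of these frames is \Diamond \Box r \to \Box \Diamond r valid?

(F3)

Frame correspondent (Sahlqvist): \forall x \forall y \forall z (Rxy \wedge Rxz \to \exists w (Ryw \wedge Rzw)) — i.e. convergence.
(F1): fails — Rw2w4 and Rw2w2 but w4 and w2 have no common successor.
(F2): fails — Rts and Rts but s and s have no common successor.
(F3): condition met.
(F4): fails — Rw2w0 and Rw2w1 but w0 and w1 have no common successor.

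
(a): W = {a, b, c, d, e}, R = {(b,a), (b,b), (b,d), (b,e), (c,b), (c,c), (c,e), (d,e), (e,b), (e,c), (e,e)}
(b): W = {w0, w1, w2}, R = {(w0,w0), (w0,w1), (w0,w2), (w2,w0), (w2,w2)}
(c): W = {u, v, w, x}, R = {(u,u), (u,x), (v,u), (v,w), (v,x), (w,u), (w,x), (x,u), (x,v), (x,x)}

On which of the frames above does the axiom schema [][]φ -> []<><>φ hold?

This is the axiom for a generalized confluence (Geach) condition; its first-order frame correspondent is forall x forall z (xRz -> exists w (x R^2 w & z R^2 w)).
(a): fails — bRa but no w with bR²w and aR²w.
(b): fails — w0Rw1 but no w with w0R²w and w1R²w.
(c): holds.

(c)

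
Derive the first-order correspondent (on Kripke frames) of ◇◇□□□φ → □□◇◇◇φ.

∀x ∀y ∀z ((xR²y ∧ xR²z) → ∃w (yR³w ∧ zR³w))

This is a Sahlqvist (Geach-type) schema ◇^2□^3φ → □^2◇^3φ.
Minimal-valuation argument: fix x; take any y with xR^2y and any z with xR^2z. Set V(φ) to the set of worlds R-reachable from y in exactly 3 steps. Then □^3φ holds at y, so the antecedent holds at x; validity forces ◇^3φ at z, giving a w with zR^3w and yR^3w.
First-order correspondent: ∀x ∀y ∀z ((xR²y ∧ xR²z) → ∃w (yR³w ∧ zR³w)).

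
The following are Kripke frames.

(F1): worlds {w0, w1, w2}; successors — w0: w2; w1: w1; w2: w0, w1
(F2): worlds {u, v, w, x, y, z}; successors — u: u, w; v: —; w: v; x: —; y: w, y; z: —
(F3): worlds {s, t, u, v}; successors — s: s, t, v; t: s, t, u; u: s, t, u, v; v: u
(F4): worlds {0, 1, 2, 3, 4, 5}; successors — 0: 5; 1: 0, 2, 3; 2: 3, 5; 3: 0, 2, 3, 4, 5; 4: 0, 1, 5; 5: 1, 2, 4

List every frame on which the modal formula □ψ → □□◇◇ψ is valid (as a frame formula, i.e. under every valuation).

The schema corresponds to a generalized confluence (Geach) condition: ∀x ∀z (xR²z → ∃w (xRw ∧ zR²w)).
(F1): fails — w0R²w0 but no w with w0Rw and w0R²w.
(F2): fails — uR²v but no t with uRt and vR²t.
(F3): holds.
(F4): fails — 2R²0 but no w with 2Rw and 0R²w.
Valid on: (F3).

(F3)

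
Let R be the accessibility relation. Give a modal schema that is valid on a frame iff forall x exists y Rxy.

□p → ◇p

The condition is seriality. The D schema □p → ◇p defines it.
Suppose □p→◇p is valid. At any x set V(p)=W. Then □p at x, so ◇p at x, so x has a successor.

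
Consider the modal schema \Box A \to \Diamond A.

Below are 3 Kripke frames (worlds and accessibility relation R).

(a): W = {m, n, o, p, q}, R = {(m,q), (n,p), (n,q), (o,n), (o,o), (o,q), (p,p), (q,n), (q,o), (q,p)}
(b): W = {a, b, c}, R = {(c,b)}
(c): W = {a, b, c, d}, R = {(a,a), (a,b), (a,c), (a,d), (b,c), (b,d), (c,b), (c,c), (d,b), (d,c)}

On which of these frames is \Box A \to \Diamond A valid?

(a), (c)

Frame correspondent (Sahlqvist): \forall x \exists y Rxy — i.e. seriality.
(a): condition met.
(b): fails — world a has no successor.
(c): condition met.
Valid on: (a), (c).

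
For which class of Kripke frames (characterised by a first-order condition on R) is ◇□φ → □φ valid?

This is a form of the 5 axiom.
It corresponds to the Euclidean property: ∀x ∀y ∀z (Rxy ∧ Rxz → Ryz).

The Euclidean property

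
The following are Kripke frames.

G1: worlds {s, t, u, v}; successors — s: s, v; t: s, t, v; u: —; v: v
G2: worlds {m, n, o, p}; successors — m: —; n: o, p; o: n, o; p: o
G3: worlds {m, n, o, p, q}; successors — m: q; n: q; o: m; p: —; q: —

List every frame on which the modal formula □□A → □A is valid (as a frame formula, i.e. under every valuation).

G1

This is the axiom for density; its first-order frame correspondent is ∀x ∀y (Rxy → ∃z (Rxz ∧ Rzy)).
G1: condition met.
G2: fails — Rnp but no z with Rnz and Rzp.
G3: fails — Rmq but no z with Rmz and Rzq.
Valid on: G1.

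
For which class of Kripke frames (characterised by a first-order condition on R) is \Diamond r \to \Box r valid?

Partial functionality

Suppose ◇r→□r is valid. Take Rxy, Rxz and set V(r)={y}. Then ◇r at x, so □r at x, so r at z, i.e. z=y.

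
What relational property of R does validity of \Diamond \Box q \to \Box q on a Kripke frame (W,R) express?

This schema is equivalent to the 5 axiom ◇q → □◇q.
It corresponds to the Euclidean property: \forall x \forall y \forall z (Rxy \wedge Rxz \to Ryz).

the Euclidean property: \forall x \forall y \forall z (Rxy \wedge Rxz \to Ryz)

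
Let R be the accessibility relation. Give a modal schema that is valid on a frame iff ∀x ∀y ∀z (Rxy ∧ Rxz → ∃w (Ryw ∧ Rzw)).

The condition is convergence. The .2 schema ◇□p → □◇p defines it.
Suppose ◇□p→□◇p is valid. Take Rxy, Rxz and set V(p)={w : Ryw}. Then □p at y so ◇□p at x, so □◇p at x, so ◇p at z, giving w with Rzw and Ryw.

◇□p → □◇p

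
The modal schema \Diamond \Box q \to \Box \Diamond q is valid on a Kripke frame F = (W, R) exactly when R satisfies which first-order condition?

convergence

This schema is the .2 axiom.
Its frame correspondent is convergence — \forall x \forall y \forall z (Rxy \wedge Rxz \to \exists w (Ryw \wedge Rzw)).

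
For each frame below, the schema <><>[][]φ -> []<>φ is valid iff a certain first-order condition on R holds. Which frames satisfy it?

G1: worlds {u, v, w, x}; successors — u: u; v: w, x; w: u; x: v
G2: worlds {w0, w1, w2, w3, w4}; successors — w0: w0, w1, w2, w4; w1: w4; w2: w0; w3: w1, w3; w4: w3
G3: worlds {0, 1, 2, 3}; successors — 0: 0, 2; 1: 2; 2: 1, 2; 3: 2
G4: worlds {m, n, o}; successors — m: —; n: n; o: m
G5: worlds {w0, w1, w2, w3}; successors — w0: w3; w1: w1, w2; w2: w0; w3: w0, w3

The schema corresponds to a generalized confluence (Geach) condition: forall x forall y forall z ((x R^2 y & xRz) -> exists w (y R^2 w & zRw)).
G1: fails — vR²u, vRx but no t with uR²t and xRt.
G2: fails — w0R²w1, w0Rw0 but no w with w1R²w and w0Rw.
G3: holds.
G4: holds.
G5: fails — w1R²w0, w1Rw1 but no w with w0R²w and w1Rw.
Valid on: G3, G4.

G3, G4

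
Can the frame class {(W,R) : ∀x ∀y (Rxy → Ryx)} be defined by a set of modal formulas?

Definable; p → □◇p defines it

This is a Sahlqvist condition; the B axiom p → □◇p defines it.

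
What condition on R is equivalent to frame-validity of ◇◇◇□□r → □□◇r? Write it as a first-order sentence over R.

This is a Sahlqvist (Geach-type) schema ◇^3□^2r → □^2◇^1r.
Minimal-valuation argument: fix x; take any y with xR^3y and any z with xR^2z. Set V(r) to the set of worlds R-reachable from y in exactly 2 steps. Then □^2r holds at y, so the antecedent holds at x; validity forces ◇^1r at z, giving a w with zR^1w and yR^2w.
First-order correspondent: ∀x ∀y ∀z ((xR³y ∧ xR²z) → ∃w (yR²w ∧ zRw)).

∀x ∀y ∀z ((xR³y ∧ xR²z) → ∃w (yR²w ∧ zRw))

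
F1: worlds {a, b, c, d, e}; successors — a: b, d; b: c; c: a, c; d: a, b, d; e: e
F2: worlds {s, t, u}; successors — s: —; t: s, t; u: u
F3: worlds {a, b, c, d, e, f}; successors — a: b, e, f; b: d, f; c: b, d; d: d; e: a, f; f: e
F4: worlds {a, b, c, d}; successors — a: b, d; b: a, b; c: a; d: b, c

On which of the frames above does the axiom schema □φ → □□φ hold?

F2

This is the axiom for transitivity; its first-order frame correspondent is ∀x ∀y ∀z (Rxy ∧ Ryz → Rxz).
F1: fails — Rbc and Rca but not Rba.
F2: ✓.
F3: fails — Rbf and Rfe but not Rbe.
F4: fails — Rdc and Rca but not Rda.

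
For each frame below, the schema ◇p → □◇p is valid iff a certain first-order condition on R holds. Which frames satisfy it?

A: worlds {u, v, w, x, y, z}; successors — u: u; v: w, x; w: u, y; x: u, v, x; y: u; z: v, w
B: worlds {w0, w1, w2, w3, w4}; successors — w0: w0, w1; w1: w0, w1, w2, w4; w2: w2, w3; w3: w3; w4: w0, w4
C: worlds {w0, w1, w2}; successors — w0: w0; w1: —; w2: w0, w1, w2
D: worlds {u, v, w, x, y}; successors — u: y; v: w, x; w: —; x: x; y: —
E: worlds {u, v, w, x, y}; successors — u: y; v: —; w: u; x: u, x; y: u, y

none

This is the axiom for the Euclidean property; its first-order frame correspondent is ∀x ∀y ∀z (Rxy ∧ Rxz → Ryz).
A: fails — Rvw and Rvw but not Rww.
B: fails — Rw1w2 and Rw1w0 but not Rw2w0.
C: fails — Rw2w0 and Rw2w2 but not Rw0w2.
D: fails — Ruy and Ruy but not Ryy.
E: fails — Rwu and Rwu but not Ruu.
Valid on no frame.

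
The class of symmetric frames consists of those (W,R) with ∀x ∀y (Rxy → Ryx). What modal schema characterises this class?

This is symmetry; the standard corresponding axiom is B: r → □◇r.
Suppose r→□◇r is valid. Take Rxy and set V(r)={x}. Then r at x, so □◇r at x, so ◇r at y, so some z with Ryz has r; z=x, i.e. Ryx.

r → □◇r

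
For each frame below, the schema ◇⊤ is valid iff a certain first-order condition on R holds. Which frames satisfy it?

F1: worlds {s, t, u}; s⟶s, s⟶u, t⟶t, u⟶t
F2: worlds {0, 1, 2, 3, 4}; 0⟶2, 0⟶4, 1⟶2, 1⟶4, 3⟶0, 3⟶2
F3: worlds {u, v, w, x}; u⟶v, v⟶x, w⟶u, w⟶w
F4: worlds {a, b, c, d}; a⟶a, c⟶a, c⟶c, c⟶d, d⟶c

Frame correspondent (Sahlqvist): ∀x ∃y Rxy — i.e. seriality.
F1: satisfies the condition.
F2: fails — world 2 has no successor.
F3: fails — world x has no successor.
F4: fails — world b has no successor.

F1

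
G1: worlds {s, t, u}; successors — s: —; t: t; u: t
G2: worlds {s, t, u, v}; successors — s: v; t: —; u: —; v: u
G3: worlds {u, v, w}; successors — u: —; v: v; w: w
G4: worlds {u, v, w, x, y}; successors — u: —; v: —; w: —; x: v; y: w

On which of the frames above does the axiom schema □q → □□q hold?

G1, G3, G4

This is the axiom for transitivity; its first-order frame correspondent is ∀x ∀y ∀z (Rxy ∧ Ryz → Rxz).
G1: holds.
G2: fails — Rsv and Rvu but not Rsu.
G3: holds.
G4: holds.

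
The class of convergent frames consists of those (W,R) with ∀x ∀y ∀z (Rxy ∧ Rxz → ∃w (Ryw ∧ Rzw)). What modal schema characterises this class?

◇□s → □◇s

The condition is convergence. The .2 schema ◇□s → □◇s defines it.
Suppose ◇□s→□◇s is valid. Take Rxy, Rxz and set V(s)={w : Ryw}. Then □s at y so ◇□s at x, so □◇s at x, so ◇s at z, giving w with Rzw and Ryw.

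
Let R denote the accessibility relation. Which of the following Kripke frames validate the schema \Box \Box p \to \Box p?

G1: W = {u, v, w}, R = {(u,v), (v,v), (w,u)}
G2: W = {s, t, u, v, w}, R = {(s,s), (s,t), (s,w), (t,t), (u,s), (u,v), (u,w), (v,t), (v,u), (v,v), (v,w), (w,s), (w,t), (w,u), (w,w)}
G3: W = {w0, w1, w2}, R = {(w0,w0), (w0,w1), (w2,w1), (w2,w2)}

The schema corresponds to density: \forall x \forall y (Rxy \to \exists z (Rxz \wedge Rzy)).
G1: fails — Rwu but no z with Rwz and Rzu.
G2: holds.
G3: holds.

G2, G3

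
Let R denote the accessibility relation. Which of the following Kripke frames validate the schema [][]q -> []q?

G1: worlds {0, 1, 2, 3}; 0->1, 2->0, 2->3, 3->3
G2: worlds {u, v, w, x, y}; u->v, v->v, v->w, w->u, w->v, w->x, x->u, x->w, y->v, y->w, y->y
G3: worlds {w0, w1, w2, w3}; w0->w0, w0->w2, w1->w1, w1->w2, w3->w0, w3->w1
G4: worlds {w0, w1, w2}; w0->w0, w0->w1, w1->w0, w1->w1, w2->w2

G3, G4

Frame correspondent (Sahlqvist): forall x forall y (Rxy -> exists z (Rxz & Rzy)) — i.e. density.
G1: fails — R01 but no z with R0z and Rz1.
G2: fails — Rxw but no z with Rxz and Rzw.
G3: ✓.
G4: ✓.
Valid on: G3, G4.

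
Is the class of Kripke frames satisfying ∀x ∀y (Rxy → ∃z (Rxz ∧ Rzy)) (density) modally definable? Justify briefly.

Definable; □□p → □p defines it

Yes: it is density, defined by the C4 schema □□p → □p.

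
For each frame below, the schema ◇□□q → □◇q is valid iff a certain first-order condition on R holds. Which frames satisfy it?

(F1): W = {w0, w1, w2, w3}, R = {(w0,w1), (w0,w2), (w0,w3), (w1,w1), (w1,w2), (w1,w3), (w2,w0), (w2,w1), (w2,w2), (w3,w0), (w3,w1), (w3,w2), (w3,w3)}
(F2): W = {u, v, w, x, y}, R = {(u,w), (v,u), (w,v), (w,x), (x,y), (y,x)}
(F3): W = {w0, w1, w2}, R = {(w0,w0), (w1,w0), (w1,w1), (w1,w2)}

Frame correspondent (Sahlqvist): ∀x ∀y ∀z ((xRy ∧ xRz) → ∃w (yR²w ∧ zRw)) — i.e. a generalized confluence (Geach) condition.
(F1): holds.
(F2): fails — uRw, uRw but no t with wR²t and wRt.
(F3): fails — w1Rw0, w1Rw2 but no w with w0R²w and w2Rw.

(F1)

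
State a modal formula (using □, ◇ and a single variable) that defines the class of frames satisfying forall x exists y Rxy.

A defining formula is □s → ◇s (the D axiom).
Suppose □s→◇s is valid. At any x set V(s)=W. Then □s at x, so ◇s at x, so x has a successor.

□s → ◇s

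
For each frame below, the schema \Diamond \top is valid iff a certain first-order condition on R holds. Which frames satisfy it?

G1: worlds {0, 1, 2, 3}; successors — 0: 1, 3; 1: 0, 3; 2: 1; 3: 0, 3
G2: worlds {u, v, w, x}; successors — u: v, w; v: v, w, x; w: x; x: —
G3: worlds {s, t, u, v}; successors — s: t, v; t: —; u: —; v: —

This is the axiom for seriality; its first-order frame correspondent is \forall x \exists y Rxy.
G1: satisfies the condition.
G2: fails — world x has no successor.
G3: fails — world t has no successor.

G1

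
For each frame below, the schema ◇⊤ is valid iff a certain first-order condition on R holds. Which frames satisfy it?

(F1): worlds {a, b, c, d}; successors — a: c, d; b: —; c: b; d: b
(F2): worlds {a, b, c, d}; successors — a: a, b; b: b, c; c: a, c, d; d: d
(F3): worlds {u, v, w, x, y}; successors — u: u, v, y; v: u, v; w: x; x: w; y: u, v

Frame correspondent (Sahlqvist): ∀x ∃y Rxy — i.e. seriality.
(F1): fails — world b has no successor.
(F2): holds.
(F3): holds.
Valid on: (F2), (F3).

(F2), (F3)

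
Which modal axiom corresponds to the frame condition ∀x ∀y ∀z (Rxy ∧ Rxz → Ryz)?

The condition is the Euclidean property. The 5 schema ◇r → □◇r defines it.
Suppose ◇r→□◇r is valid. Take Rxy, Rxz and set V(r)={y}. Then ◇r at x, so □◇r at x, so ◇r at z, so some w with Rzw has r; w=y, i.e. Rzy. By symmetry of the argument, Ryz.

◇r → □◇r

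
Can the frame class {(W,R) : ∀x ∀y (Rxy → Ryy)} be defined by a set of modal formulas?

Yes — defined by □(□p → p)

This is a Sahlqvist condition; the T□ axiom □(□p → p) defines it.
Suppose □(□p→p) is valid. Take Rxy and set V(p)={w : Ryw}. Then at y, □p holds; since □(□p→p) at x, □p→p at y, so p at y, i.e. Ryy.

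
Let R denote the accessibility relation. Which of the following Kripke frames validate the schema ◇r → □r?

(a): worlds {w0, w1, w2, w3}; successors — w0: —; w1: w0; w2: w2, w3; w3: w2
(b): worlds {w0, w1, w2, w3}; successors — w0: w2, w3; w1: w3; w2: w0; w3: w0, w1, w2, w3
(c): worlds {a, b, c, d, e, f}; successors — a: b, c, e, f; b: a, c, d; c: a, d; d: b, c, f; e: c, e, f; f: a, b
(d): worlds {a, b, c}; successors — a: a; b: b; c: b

The schema corresponds to partial functionality: ∀x ∀y ∀z (Rxy ∧ Rxz → y = z).
(a): fails — w2 sees both w2 and w3.
(b): fails — w0 sees both w2 and w3.
(c): fails — a sees both b and c.
(d): holds.

(d)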